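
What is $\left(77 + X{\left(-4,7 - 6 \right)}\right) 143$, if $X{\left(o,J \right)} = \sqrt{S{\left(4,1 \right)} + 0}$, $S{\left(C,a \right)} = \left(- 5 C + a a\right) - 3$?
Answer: $11011 + 143 i \sqrt{22} \approx 11011.0 + 670.73 i$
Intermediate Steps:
$S{\left(C,a \right)} = -3 + a^{2} - 5 C$ ($S{\left(C,a \right)} = \left(- 5 C + a^{2}\right) - 3 = \left(a^{2} - 5 C\right) - 3 = -3 + a^{2} - 5 C$)
$X{\left(o,J \right)} = i \sqrt{22}$ ($X{\left(o,J \right)} = \sqrt{\left(-3 + 1^{2} - 20\right) + 0} = \sqrt{\left(-3 + 1 - 20\right) + 0} = \sqrt{-22 + 0} = \sqrt{-22} = i \sqrt{22}$)
$\left(77 + X{\left(-4,7 - 6 \right)}\right) 143 = \left(77 + i \sqrt{22}\right) 143 = 11011 + 143 i \sqrt{22}$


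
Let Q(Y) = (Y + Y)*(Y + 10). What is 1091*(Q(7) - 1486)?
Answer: -1361568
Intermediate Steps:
Q(Y) = 2*Y*(10 + Y) (Q(Y) = (2*Y)*(10 + Y) = 2*Y*(10 + Y))
1091*(Q(7) - 1486) = 1091*(2*7*(10 + 7) - 1486) = 1091*(2*7*17 - 1486) = 1091*(238 - 1486) = 1091*(-1248) = -1361568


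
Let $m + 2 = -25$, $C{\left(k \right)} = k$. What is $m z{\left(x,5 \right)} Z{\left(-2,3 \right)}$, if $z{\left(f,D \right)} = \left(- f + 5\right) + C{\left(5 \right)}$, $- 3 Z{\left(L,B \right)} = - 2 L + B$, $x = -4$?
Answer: $882$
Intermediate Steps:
$m = -27$ ($m = -2 - 25 = -27$)
$Z{\left(L,B \right)} = - \frac{B}{3} + \frac{2 L}{3}$ ($Z{\left(L,B \right)} = - \frac{- 2 L + B}{3} = - \frac{B - 2 L}{3} = - \frac{B}{3} + \frac{2 L}{3}$)
$z{\left(f,D \right)} = 10 - f$ ($z{\left(f,D \right)} = \left(- f + 5\right) + 5 = \left(5 - f\right) + 5 = 10 - f$)
$m z{\left(x,5 \right)} Z{\left(-2,3 \right)} = - 27 \left(10 - -4\right) \left(\left(- \frac{1}{3}\right) 3 + \frac{2}{3} \left(-2\right)\right) = - 27 \left(10 + 4\right) \left(-1 - \frac{4}{3}\right) = \left(-27\right) 14 \left(- \frac{7}{3}\right) = \left(-378\right) \left(- \frac{7}{3}\right) = 882$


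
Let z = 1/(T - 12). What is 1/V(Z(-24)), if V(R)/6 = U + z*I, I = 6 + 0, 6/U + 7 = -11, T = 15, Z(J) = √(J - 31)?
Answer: ⅒ ≈ 0.10000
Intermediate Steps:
Z(J) = √(-31 + J)
U = -⅓ (U = 6/(-7 - 11) = 6/(-18) = 6*(-1/18) = -⅓ ≈ -0.33333)
z = ⅓ (z = 1/(15 - 12) = 1/3 = ⅓ ≈ 0.33333)
I = 6
V(R) = 10 (V(R) = 6*(-⅓ + (⅓)*6) = 6*(-⅓ + 2) = 6*(5/3) = 10)
1/V(Z(-24)) = 1/10 = ⅒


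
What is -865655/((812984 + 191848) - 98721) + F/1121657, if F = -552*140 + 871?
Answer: -1040203025734/1016345745927 ≈ -1.0235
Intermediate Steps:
F = -76409 (F = -77280 + 871 = -76409)
-865655/((812984 + 191848) - 98721) + F/1121657 = -865655/((812984 + 191848) - 98721) - 76409/1121657 = -865655/(1004832 - 98721) - 76409*1/1121657 = -865655/906111 - 76409/1121657 = -1040203025734/1016345745927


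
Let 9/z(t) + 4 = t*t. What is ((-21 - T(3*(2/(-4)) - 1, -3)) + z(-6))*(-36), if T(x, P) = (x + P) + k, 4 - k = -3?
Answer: 6399/8 ≈ 799.88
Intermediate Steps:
k = 7 (k = 4 - 1*(-3) = 4 + 3 = 7)
T(x, P) = 7 + P + x (T(x, P) = (x + P) + 7 = (P + x) + 7 = 7 + P + x)
z(t) = 9/(-4 + t**2) (z(t) = 9/(-4 + t*t) = 9/(-4 + t**2))
((-21 - T(3*(2/(-4)) - 1, -3)) + z(-6))*(-36) = ((-21 - (7 - 3 + (3*(2/(-4)) - 1))) + 9/(-4 + (-6)**2))*(-36) = ((-21 - (7 - 3 + (3*(2*(-1/4)) - 1))) + 9/(-4 + 36))*(-36) = ((-21 - (7 - 3 + (3*(-1/2) - 1))) + 9/32)*(-36) = ((-21 - (7 - 3 + (-3/2 - 1))) + 9*(1/32))*(-36) = ((-21 - (7 - 3 - 5/2)) + 9/32)*(-36) = ((-21 - 1*3/2) + 9/32)*(-36) = ((-21 - 3/2) + 9/32)*(-36) = (-45/2 + 9/32)*(-36) = -711/32*(-36) = 6399/8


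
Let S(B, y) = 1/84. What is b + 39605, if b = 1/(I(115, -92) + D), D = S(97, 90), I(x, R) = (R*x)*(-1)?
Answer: 35197795289/888721 ≈ 39605.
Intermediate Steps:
S(B, y) = 1/84
I(x, R) = -R*x
D = 1/84 ≈ 0.011905
b = 84/888721 (b = 1/(-1*(-92)*115 + 1/84) = 1/(10580 + 1/84) = 1/(888721/84) = 84/888721 ≈ 9.4518e-5)
b + 39605 = 84/888721 + 39605 = 35197795289/888721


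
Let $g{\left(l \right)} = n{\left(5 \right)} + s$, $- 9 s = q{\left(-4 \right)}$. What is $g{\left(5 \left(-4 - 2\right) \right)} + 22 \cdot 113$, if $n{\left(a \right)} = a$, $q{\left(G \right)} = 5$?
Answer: $\frac{22414}{9} \approx 2490.4$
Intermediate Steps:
$s = - \frac{5}{9}$ ($s = \left(- \frac{1}{9}\right) 5 = - \frac{5}{9} \approx -0.55556$)
$g{\left(l \right)} = \frac{40}{9}$ ($g{\left(l \right)} = 5 - \frac{5}{9} = \frac{40}{9}$)
$g{\left(5 \left(-4 - 2\right) \right)} + 22 \cdot 113 = \frac{40}{9} + 22 \cdot 113 = \frac{40}{9} + 2486 = \frac{22414}{9}$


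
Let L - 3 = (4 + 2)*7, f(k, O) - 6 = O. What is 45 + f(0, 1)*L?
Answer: 360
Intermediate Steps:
f(k, O) = 6 + O
L = 45 (L = 3 + (4 + 2)*7 = 3 + 6*7 = 3 + 42 = 45)
45 + f(0, 1)*L = 45 + (6 + 1)*45 = 45 + 7*45 = 45 + 315 = 360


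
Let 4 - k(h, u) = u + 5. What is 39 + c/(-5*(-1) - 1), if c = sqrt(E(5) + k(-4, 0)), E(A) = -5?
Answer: 39 + I*sqrt(6)/4 ≈ 39.0 + 0.61237*I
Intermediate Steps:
k(h, u) = -1 - u (k(h, u) = 4 - (u + 5) = 4 - (5 + u) = 4 + (-5 - u) = -1 - u)
c = I*sqrt(6) (c = sqrt(-5 + (-1 - 1*0)) = sqrt(-5 + (-1 + 0)) = sqrt(-5 - 1) = sqrt(-6) = I*sqrt(6) ≈ 2.4495*I)
39 + c/(-5*(-1) - 1) = 39 + (I*sqrt(6))/(-5*(-1) - 1) = 39 + (I*sqrt(6))/(5 - 1) = 39 + (I*sqrt(6))/4 = 39 + I*sqrt(6)/4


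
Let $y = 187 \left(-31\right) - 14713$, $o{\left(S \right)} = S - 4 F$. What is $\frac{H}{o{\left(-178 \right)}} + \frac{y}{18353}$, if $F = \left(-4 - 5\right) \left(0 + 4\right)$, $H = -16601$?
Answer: $\frac{303980813}{624002} \approx 487.15$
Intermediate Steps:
$F = -36$ ($F = \left(-9\right) 4 = -36$)
$o{\left(S \right)} = 144 + S$ ($o{\left(S \right)} = S - -144 = S + 144 = 144 + S$)
$y = -20510$ ($y = -5797 - 14713 = -20510$)
$\frac{H}{o{\left(-178 \right)}} + \frac{y}{18353} = - \frac{16601}{144 - 178} - \frac{20510}{18353} = - \frac{16601}{-34} - \frac{20510}{18353} = \left(-16601\right) \left(- \frac{1}{34}\right) - \frac{20510}{18353} = \frac{16601}{34} - \frac{20510}{18353} = \frac{303980813}{624002}$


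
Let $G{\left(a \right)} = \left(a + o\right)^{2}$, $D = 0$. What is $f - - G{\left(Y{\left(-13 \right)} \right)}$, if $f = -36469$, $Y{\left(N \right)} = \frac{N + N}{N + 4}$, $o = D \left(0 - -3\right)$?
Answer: $- \frac{2953313}{81} \approx -36461.0$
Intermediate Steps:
$o = 0$ ($o = 0 \left(0 - -3\right) = 0 \left(0 + 3\right) = 0 \cdot 3 = 0$)
$Y{\left(N \right)} = \frac{2 N}{4 + N}$
$G{\left(a \right)} = a^{2}$ ($G{\left(a \right)} = \left(a + 0\right)^{2} = a^{2}$)
$f - - G{\left(Y{\left(-13 \right)} \right)} = -36469 - - \left(2 \left(-13\right) \frac{1}{4 - 13}\right)^{2} = -36469 - - \left(2 \left(-13\right) \frac{1}{-9}\right)^{2} = -36469 - - \left(2 \left(-13\right) \left(- \frac{1}{9}\right)\right)^{2} = -36469 - - \left(\frac{26}{9}\right)^{2} = -36469 - \left(-1\right) \frac{676}{81} = -36469 - - \frac{676}{81} = -36469 + \frac{676}{81} = - \frac{2953313}{81}$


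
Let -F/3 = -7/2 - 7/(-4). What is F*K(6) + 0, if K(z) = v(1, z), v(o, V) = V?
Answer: 63/2 ≈ 31.500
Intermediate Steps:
K(z) = z
F = 21/4 (F = -3*(-7/2 - 7/(-4)) = -3*(-7*½ - 7*(-¼)) = -3*(-7/2 + 7/4) = -3*(-7/4) = 21/4 ≈ 5.2500)
F*K(6) + 0 = (21/4)*6 + 0 = 63/2 + 0 = 63/2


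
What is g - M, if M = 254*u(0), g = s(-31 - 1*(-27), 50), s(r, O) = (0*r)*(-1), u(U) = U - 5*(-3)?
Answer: -3810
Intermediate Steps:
u(U) = 15 + U (u(U) = U + 15 = 15 + U)
s(r, O) = 0 (s(r, O) = 0*(-1) = 0)
g = 0
M = 3810 (M = 254*(15 + 0) = 254*15 = 3810)
g - M = 0 - 1*3810 = 0 - 3810 = -3810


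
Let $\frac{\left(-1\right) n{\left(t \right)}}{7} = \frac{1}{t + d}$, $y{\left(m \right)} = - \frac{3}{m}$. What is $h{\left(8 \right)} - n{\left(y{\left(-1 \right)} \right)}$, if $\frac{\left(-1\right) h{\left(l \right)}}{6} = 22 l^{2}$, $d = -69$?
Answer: $- \frac{557575}{66} \approx -8448.1$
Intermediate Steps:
$h{\left(l \right)} = - 132 l^{2}$ ($h{\left(l \right)} = - 6 \cdot 22 l^{2} = - 132 l^{2}$)
$n{\left(t \right)} = - \frac{7}{-69 + t}$ ($n{\left(t \right)} = - \frac{7}{t - 69} = - \frac{7}{-69 + t}$)
$h{\left(8 \right)} - n{\left(y{\left(-1 \right)} \right)} = - 132 \cdot 8^{2} - - \frac{7}{-69 - \frac{3}{-1}} = \left(-132\right) 64 - - \frac{7}{-69 - -3} = -8448 - - \frac{7}{-69 + 3} = -8448 - - \frac{7}{-66} = -8448 - \left(-7\right) \left(- \frac{1}{66}\right) = -8448 - \frac{7}{66} = - \frac{557575}{66}$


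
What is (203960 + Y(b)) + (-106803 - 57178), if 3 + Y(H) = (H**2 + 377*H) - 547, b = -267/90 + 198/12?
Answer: 10060699/225 ≈ 44714.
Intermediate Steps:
b = 203/15 (b = -267*1/90 + 198*(1/12) = -89/30 + 33/2 = 203/15 ≈ 13.533)
Y(H) = -550 + H**2 + 377*H (Y(H) = -3 + ((H**2 + 377*H) - 547) = -3 + (-547 + H**2 + 377*H) = -550 + H**2 + 377*H)
(203960 + Y(b)) + (-106803 - 57178) = (203960 + (-550 + (203/15)**2 + 377*(203/15))) + (-106803 - 57178) = (203960 + (-550 + 41209/225 + 76531/15)) - 163981 = (203960 + 1065424/225) - 163981 = 46956424/225 - 163981 = 10060699/225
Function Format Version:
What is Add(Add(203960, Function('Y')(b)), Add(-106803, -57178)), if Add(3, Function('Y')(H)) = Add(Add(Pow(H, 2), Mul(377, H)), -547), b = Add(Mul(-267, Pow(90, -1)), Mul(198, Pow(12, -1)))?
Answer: Rational(10060699, 225) ≈ 44714.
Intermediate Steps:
b = Rational(203, 15) (b = Add(Mul(-267, Rational(1, 90)), Mul(198, Rational(1, 12))) = Add(Rational(-89, 30), Rational(33, 2)) = Rational(203, 15) ≈ 13.533)
Function('Y')(H) = Add(-550, Pow(H, 2), Mul(377, H)) (Function('Y')(H) = Add(-3, Add(Add(Pow(H, 2), Mul(377, H)), -547)) = Add(-3, Add(-547, Pow(H, 2), Mul(377, H))) = Add(-550, Pow(H, 2), Mul(377, H)))
Add(Add(203960, Function('Y')(b)), Add(-106803, -57178)) = Add(Add(203960, Add(-550, Pow(Rational(203, 15), 2), Mul(377, Rational(203, 15)))), Add(-106803, -57178)) = Add(Add(203960, Add(-550, Rational(41209, 225), Rational(76531, 15))), -163981) = Add(Add(203960, Rational(1065424, 225)), -163981) = Add(Rational(46956424, 225), -163981) = Rational(10060699, 225)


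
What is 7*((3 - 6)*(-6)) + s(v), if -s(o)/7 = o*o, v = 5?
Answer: -49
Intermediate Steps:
s(o) = -7*o² (s(o) = -7*o*o = -7*o²)
7*((3 - 6)*(-6)) + s(v) = 7*((3 - 6)*(-6)) - 7*5² = 7*(-3*(-6)) - 7*25 = 7*18 - 175 = 126 - 175 = -49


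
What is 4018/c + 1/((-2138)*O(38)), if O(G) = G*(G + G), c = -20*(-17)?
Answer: 6202329363/524836240 ≈ 11.818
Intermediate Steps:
c = 340
O(G) = 2*G**2 (O(G) = G*(2*G) = 2*G**2)
4018/c + 1/((-2138)*O(38)) = 4018/340 + 1/((-2138)*((2*38**2))) = 4018*(1/340) - 1/(2138*(2*1444)) = 2009/170 - 1/2138/2888 = 2009/170 - 1/2138*1/2888 = 2009/170 - 1/6174544 = 6202329363/524836240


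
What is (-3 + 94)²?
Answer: 8281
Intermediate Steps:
(-3 + 94)² = 91² = 8281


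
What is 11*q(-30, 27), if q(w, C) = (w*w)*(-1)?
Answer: -9900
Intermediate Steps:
q(w, C) = -w**2 (q(w, C) = w**2*(-1) = -w**2)
11*q(-30, 27) = 11*(-1*(-30)**2) = 11*(-1*900) = 11*(-900) = -9900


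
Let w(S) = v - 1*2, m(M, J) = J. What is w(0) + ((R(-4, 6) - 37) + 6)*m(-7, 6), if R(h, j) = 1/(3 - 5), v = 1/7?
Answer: -1336/7 ≈ -190.86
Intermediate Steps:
v = 1/7 ≈ 0.14286
R(h, j) = -1/2 (R(h, j) = 1/(-2) = -1/2)
w(S) = -13/7 (w(S) = 1/7 - 1*2 = 1/7 - 2 = -13/7)
w(0) + ((R(-4, 6) - 37) + 6)*m(-7, 6) = -13/7 + ((-1/2 - 37) + 6)*6 = -13/7 + (-75/2 + 6)*6 = -13/7 - 63/2*6 = -13/7 - 189 = -1336/7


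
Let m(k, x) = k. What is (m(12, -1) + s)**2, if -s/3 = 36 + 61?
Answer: 77841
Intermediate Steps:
s = -291 (s = -3*(36 + 61) = -3*97 = -291)
(m(12, -1) + s)**2 = (12 - 291)**2 = (-279)**2 = 77841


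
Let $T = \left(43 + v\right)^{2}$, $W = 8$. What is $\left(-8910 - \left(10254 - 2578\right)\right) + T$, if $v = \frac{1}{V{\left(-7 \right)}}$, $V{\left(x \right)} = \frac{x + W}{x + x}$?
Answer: $-15745$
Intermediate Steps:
$V{\left(x \right)} = \frac{8 + x}{2 x}$ ($V{\left(x \right)} = \frac{x + 8}{x + x} = \frac{8 + x}{2 x}$)
$v = -14$ ($v = \frac{1}{\frac{1}{2} \frac{1}{-7} \left(8 - 7\right)} = \frac{1}{\frac{1}{2} \left(- \frac{1}{7}\right) 1} = \frac{1}{- \frac{1}{14}} = -14$)
$T = 841$ ($T = \left(43 - 14\right)^{2} = 29^{2} = 841$)
$\left(-8910 - \left(10254 - 2578\right)\right) + T = \left(-8910 - \left(10254 - 2578\right)\right) + 841 = \left(-8910 - 7676\right) + 841 = -16586 + 841 = -15745$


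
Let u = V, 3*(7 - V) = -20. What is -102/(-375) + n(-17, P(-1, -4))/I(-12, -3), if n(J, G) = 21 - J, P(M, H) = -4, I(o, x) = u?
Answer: 15644/5125 ≈ 3.0525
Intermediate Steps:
V = 41/3 (V = 7 - 1/3*(-20) = 7 + 20/3 = 41/3 ≈ 13.667)
u = 41/3 ≈ 13.667
I(o, x) = 41/3
-102/(-375) + n(-17, P(-1, -4))/I(-12, -3) = -102/(-375) + (21 - 1*(-17))/(41/3) = -102*(-1/375) + (21 + 17)*(3/41) = 34/125 + 38*(3/41) = 34/125 + 114/41 = 15644/5125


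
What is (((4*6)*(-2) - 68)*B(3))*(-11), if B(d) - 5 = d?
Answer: 10208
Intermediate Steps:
B(d) = 5 + d
(((4*6)*(-2) - 68)*B(3))*(-11) = (((4*6)*(-2) - 68)*(5 + 3))*(-11) = ((24*(-2) - 68)*8)*(-11) = ((-48 - 68)*8)*(-11) = -116*8*(-11) = -928*(-11) = 10208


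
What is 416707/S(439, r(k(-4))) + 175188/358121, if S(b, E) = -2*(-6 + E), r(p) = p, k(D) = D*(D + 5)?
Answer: 149235031307/7162420 ≈ 20836.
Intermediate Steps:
k(D) = D*(5 + D)
S(b, E) = 12 - 2*E
416707/S(439, r(k(-4))) + 175188/358121 = 416707/(12 - (-8)*(5 - 4)) + 175188/358121 = 416707/(12 - (-8)) + 175188*(1/358121) = 416707/(12 - 2*(-4)) + 175188/358121 = 416707/(12 + 8) + 175188/358121 = 416707/20 + 175188/358121 = 149235031307/7162420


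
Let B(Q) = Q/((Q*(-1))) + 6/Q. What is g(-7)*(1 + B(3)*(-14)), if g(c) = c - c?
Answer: 0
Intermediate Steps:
B(Q) = -1 + 6/Q (B(Q) = Q/((-Q)) + 6/Q = Q*(-1/Q) + 6/Q = -1 + 6/Q)
g(c) = 0
g(-7)*(1 + B(3)*(-14)) = 0*(1 + ((6 - 1*3)/3)*(-14)) = 0*(1 + ((6 - 3)/3)*(-14)) = 0*(1 + ((1/3)*3)*(-14)) = 0*(1 + 1*(-14)) = 0*(1 - 14) = 0*(-13) = 0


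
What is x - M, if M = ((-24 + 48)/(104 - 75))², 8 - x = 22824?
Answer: -19188832/841 ≈ -22817.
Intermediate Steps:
x = -22816 (x = 8 - 1*22824 = 8 - 22824 = -22816)
M = 576/841 (M = (24/29)² = 576/841 ≈ 0.68490)
x - M = -22816 - 1*576/841 = -22816 - 576/841 = -19188832/841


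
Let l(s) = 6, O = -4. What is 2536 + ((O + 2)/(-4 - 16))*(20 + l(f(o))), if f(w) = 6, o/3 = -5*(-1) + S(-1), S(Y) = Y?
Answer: 12693/5 ≈ 2538.6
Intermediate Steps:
o = 12 (o = 3*(-5*(-1) - 1) = 3*(5 - 1) = 3*4 = 12)
2536 + ((O + 2)/(-4 - 16))*(20 + l(f(o))) = 2536 + ((-4 + 2)/(-4 - 16))*(20 + 6) = 2536 - 2/(-20)*26 = 2536 - 2*(-1/20)*26 = 2536 + (⅒)*26 = 2536 + 13/5 = 12693/5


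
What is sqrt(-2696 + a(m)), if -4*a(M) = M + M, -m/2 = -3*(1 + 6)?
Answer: I*sqrt(2717) ≈ 52.125*I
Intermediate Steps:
m = 42 (m = -(-6)*(1 + 6) = -(-6)*7 = -2*(-21) = 42)
a(M) = -M/2 (a(M) = -(M + M)/4 = -M/2)
sqrt(-2696 + a(m)) = sqrt(-2696 - 1/2*42) = sqrt(-2696 - 21) = sqrt(-2717) = I*sqrt(2717)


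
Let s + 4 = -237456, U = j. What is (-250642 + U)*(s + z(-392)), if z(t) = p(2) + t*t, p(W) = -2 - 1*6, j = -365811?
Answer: 51661227212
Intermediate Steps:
p(W) = -8 (p(W) = -2 - 6 = -8)
U = -365811
s = -237460 (s = -4 - 237456 = -237460)
z(t) = -8 + t² (z(t) = -8 + t*t = -8 + t²)
(-250642 + U)*(s + z(-392)) = (-250642 - 365811)*(-237460 + (-8 + (-392)²)) = -616453*(-237460 + (-8 + 153664)) = -616453*(-237460 + 153656) = -616453*(-83804) = 51661227212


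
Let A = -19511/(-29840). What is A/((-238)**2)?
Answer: 19511/1690256960 ≈ 1.1543e-5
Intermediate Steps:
A = 19511/29840 (A = -19511*(-1/29840) = 19511/29840 ≈ 0.65385)
A/((-238)**2) = 19511/(29840*((-238)**2)) = (19511/29840)/56644 = (19511/29840)*(1/56644) = 19511/1690256960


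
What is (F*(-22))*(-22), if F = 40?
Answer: 19360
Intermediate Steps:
(F*(-22))*(-22) = (40*(-22))*(-22) = -880*(-22) = 19360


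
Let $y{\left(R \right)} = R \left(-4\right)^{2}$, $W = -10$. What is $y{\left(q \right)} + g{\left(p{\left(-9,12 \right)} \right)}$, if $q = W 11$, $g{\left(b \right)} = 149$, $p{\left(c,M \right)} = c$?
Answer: $-1611$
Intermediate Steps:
$q = -110$ ($q = \left(-10\right) 11 = -110$)
$y{\left(R \right)} = 16 R$ ($y{\left(R \right)} = R 16 = 16 R$)
$y{\left(q \right)} + g{\left(p{\left(-9,12 \right)} \right)} = 16 \left(-110\right) + 149 = -1760 + 149 = -1611$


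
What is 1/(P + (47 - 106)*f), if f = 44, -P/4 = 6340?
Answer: -1/27956 ≈ -3.5770e-5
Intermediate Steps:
P = -25360 (P = -4*6340 = -25360)
1/(P + (47 - 106)*f) = 1/(-25360 + (47 - 106)*44) = 1/(-25360 - 59*44) = 1/(-25360 - 2596) = 1/(-27956) = -1/27956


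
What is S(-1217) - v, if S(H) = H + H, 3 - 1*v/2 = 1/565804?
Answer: -690280879/282902 ≈ -2440.0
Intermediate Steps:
v = 1697411/282902 (v = 6 - 2/565804 = 6 - 2*1/565804 = 6 - 1/282902 = 1697411/282902 ≈ 6.0000)
S(H) = 2*H
S(-1217) - v = 2*(-1217) - 1*1697411/282902 = -2434 - 1697411/282902 = -690280879/282902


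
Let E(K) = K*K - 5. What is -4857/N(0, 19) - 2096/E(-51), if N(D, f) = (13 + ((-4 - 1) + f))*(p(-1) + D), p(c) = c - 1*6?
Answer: 1017719/40887 ≈ 24.891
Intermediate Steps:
p(c) = -6 + c (p(c) = c - 6 = -6 + c)
N(D, f) = (-7 + D)*(8 + f) (N(D, f) = (13 + ((-4 - 1) + f))*((-6 - 1) + D) = (13 + (-5 + f))*(-7 + D) = (8 + f)*(-7 + D) = (-7 + D)*(8 + f))
E(K) = -5 + K**2 (E(K) = K**2 - 5 = -5 + K**2)
-4857/N(0, 19) - 2096/E(-51) = -4857/(-56 - 7*19 + 8*0 + 0*19) - 2096/(-5 + (-51)**2) = -4857/(-56 - 133 + 0 + 0) - 2096/(-5 + 2601) = -4857/(-189) - 2096/2596 = -4857*(-1/189) - 2096*1/2596 = 1619/63 - 524/649 = 1017719/40887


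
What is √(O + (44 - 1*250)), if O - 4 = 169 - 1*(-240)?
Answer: 3*√23 ≈ 14.387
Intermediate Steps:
O = 413 (O = 4 + (169 - 1*(-240)) = 4 + (169 + 240) = 4 + 409 = 413)
√(O + (44 - 1*250)) = √(413 + (44 - 1*250)) = √(413 + (44 - 250)) = √(413 - 206) = √207 = 3*√23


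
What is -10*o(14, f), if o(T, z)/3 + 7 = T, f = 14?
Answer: -210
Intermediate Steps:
o(T, z) = -21 + 3*T
-10*o(14, f) = -10*(-21 + 3*14) = -10*(-21 + 42) = -10*21 = -210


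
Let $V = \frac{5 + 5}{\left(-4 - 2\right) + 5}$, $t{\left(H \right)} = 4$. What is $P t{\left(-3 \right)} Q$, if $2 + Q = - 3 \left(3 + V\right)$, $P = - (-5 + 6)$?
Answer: $-76$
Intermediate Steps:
$P = -1$ ($P = \left(-1\right) 1 = -1$)
$V = -10$ ($V = \frac{10}{-6 + 5} = \frac{10}{-1} = 10 \left(-1\right) = -10$)
$Q = 19$ ($Q = -2 - 3 \left(3 - 10\right) = -2 - -21 = -2 + 21 = 19$)
$P t{\left(-3 \right)} Q = \left(-1\right) 4 \cdot 19 = \left(-4\right) 19 = -76$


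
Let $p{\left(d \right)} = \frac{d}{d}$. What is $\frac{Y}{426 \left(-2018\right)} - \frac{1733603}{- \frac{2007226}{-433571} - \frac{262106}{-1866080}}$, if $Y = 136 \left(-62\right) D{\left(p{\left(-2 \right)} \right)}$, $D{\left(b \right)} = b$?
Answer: $- \frac{16747052705145154342124}{46079229889686539} \approx -3.6344 \cdot 10^{5}$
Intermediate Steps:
$p{\left(d \right)} = 1$
$Y = -8432$ ($Y = 136 \left(-62\right) 1 = \left(-8432\right) 1 = -8432$)
$\frac{Y}{426 \left(-2018\right)} - \frac{1733603}{- \frac{2007226}{-433571} - \frac{262106}{-1866080}} = - \frac{8432}{426 \left(-2018\right)} - \frac{1733603}{- \frac{2007226}{-433571} - \frac{262106}{-1866080}} = - \frac{8432}{-859668} - \frac{1733603}{\left(-2007226\right) \left(- \frac{1}{433571}\right) - - \frac{131053}{933040}} = \left(-8432\right) \left(- \frac{1}{859668}\right) - \frac{1733603}{\frac{2007226}{433571} + \frac{131053}{933040}} = \frac{2108}{214917} - \frac{1733603}{\frac{1929642927303}{404539085840}} = \frac{2108}{214917} - \frac{701310172829481520}{1929642927303} = - \frac{16747052705145154342124}{46079229889686539}$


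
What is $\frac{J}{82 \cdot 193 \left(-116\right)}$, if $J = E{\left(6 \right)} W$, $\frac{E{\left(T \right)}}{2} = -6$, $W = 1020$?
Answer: $\frac{1530}{229477} \approx 0.0066673$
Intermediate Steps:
$E{\left(T \right)} = -12$ ($E{\left(T \right)} = 2 \left(-6\right) = -12$)
$J = -12240$ ($J = \left(-12\right) 1020 = -12240$)
$\frac{J}{82 \cdot 193 \left(-116\right)} = - \frac{12240}{82 \cdot 193 \left(-116\right)} = - \frac{12240}{15826 \left(-116\right)} = - \frac{12240}{-1835816} = \left(-12240\right) \left(- \frac{1}{1835816}\right) = \frac{1530}{229477}$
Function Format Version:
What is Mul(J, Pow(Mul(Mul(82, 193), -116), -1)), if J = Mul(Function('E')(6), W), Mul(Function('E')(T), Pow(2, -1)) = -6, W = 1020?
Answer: Rational(1530, 229477) ≈ 0.0066673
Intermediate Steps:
Function('E')(T) = -12 (Function('E')(T) = Mul(2, -6) = -12)
J = -12240 (J = Mul(-12, 1020) = -12240)
Mul(J, Pow(Mul(Mul(82, 193), -116), -1)) = Mul(-12240, Pow(Mul(Mul(82, 193), -116), -1)) = Mul(-12240, Pow(Mul(15826, -116), -1)) = Mul(-12240, Pow(-1835816, -1)) = Mul(-12240, Rational(-1, 1835816)) = Rational(1530, 229477)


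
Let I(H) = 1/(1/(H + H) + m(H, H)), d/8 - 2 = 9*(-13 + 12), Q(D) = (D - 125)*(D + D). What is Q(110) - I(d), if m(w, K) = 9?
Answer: -3323212/1007 ≈ -3300.1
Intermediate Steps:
Q(D) = 2*D*(-125 + D) (Q(D) = (-125 + D)*(2*D) = 2*D*(-125 + D))
d = -56 (d = 16 + 8*(9*(-13 + 12)) = 16 + 8*(9*(-1)) = 16 + 8*(-9) = 16 - 72 = -56)
I(H) = 1/(9 + 1/(2*H)) (I(H) = 1/(1/(H + H) + 9) = 1/(1/(2*H) + 9) = 1/(9 + 1/(2*H)))
Q(110) - I(d) = 2*110*(-125 + 110) - 2*(-56)/(1 + 18*(-56)) = 2*110*(-15) - 2*(-56)/(1 - 1008) = -3300 - 2*(-56)/(-1007) = -3300 - 2*(-56)*(-1)/1007 = -3300 - 1*112/1007 = -3300 - 112/1007 = -3323212/1007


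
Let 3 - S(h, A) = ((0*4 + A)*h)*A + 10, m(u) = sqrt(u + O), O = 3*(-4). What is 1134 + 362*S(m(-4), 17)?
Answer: -1400 - 418472*I ≈ -1400.0 - 4.1847e+5*I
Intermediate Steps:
O = -12
m(u) = sqrt(-12 + u) (m(u) = sqrt(u - 12) = sqrt(-12 + u))
S(h, A) = -7 - h*A**2 (S(h, A) = 3 - (((0*4 + A)*h)*A + 10) = 3 - (((0 + A)*h)*A + 10) = 3 - ((A*h)*A + 10) = 3 - (h*A**2 + 10) = 3 - (10 + h*A**2) = 3 + (-10 - h*A**2) = -7 - h*A**2)
1134 + 362*S(m(-4), 17) = 1134 + 362*(-7 - 1*sqrt(-12 - 4)*17**2) = 1134 + 362*(-7 - 1*sqrt(-16)*289) = 1134 + 362*(-7 - 1*4*I*289) = 1134 + 362*(-7 - 1156*I) = 1134 + (-2534 - 418472*I) = -1400 - 418472*I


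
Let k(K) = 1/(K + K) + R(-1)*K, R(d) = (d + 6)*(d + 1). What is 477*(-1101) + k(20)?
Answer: -21007079/40 ≈ -5.2518e+5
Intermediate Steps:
R(d) = (1 + d)*(6 + d) (R(d) = (6 + d)*(1 + d) = (1 + d)*(6 + d))
k(K) = 1/(2*K) (k(K) = 1/(K + K) + (6 + (-1)² + 7*(-1))*K = 1/(2*K) + (6 + 1 - 7)*K = 1/(2*K) + 0*K = 1/(2*K) + 0 = 1/(2*K))
477*(-1101) + k(20) = 477*(-1101) + (½)/20 = -525177 + (½)*(1/20) = -525177 + 1/40 = -21007079/40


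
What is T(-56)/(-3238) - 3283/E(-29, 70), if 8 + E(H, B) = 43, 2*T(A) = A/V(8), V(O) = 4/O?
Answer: -759171/8095 ≈ -93.783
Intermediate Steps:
T(A) = A (T(A) = (A/((4/8)))/2 = (A/((4*(1/8))))/2 = (A/(1/2))/2 = (A*2)/2 = (2*A)/2 = A)
E(H, B) = 35 (E(H, B) = -8 + 43 = 35)
T(-56)/(-3238) - 3283/E(-29, 70) = -56/(-3238) - 3283/35 = -56*(-1/3238) - 3283*1/35 = 28/1619 - 469/5 = -759171/8095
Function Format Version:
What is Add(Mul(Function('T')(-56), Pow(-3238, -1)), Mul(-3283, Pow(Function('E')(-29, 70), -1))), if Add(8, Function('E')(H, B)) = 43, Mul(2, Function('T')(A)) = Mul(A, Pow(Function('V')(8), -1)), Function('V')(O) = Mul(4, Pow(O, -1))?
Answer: Rational(-759171, 8095) ≈ -93.783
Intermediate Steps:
Function('T')(A) = A (Function('T')(A) = Mul(Rational(1, 2), Mul(A, Pow(Mul(4, Pow(8, -1)), -1))) = Mul(Rational(1, 2), Mul(A, Pow(Mul(4, Rational(1, 8)), -1))) = Mul(Rational(1, 2), Mul(A, Pow(Rational(1, 2), -1))) = Mul(Rational(1, 2), Mul(A, 2)) = Mul(Rational(1, 2), Mul(2, A)) = A)
Function('E')(H, B) = 35 (Function('E')(H, B) = Add(-8, 43) = 35)
Add(Mul(Function('T')(-56), Pow(-3238, -1)), Mul(-3283, Pow(Function('E')(-29, 70), -1))) = Add(Mul(-56, Pow(-3238, -1)), Mul(-3283, Pow(35, -1))) = Add(Mul(-56, Rational(-1, 3238)), Mul(-3283, Rational(1, 35))) = Add(Rational(28, 1619), Rational(-469, 5)) = Rational(-759171, 8095)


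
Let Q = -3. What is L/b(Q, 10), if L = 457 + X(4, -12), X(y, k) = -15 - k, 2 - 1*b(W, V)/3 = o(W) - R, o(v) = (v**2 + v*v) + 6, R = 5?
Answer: -454/51 ≈ -8.9020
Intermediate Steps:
o(v) = 6 + 2*v**2 (o(v) = (v**2 + v**2) + 6 = 2*v**2 + 6 = 6 + 2*v**2)
b(W, V) = 3 - 6*W**2 (b(W, V) = 6 - 3*((6 + 2*W**2) - 1*5) = 6 - 3*((6 + 2*W**2) - 5) = 6 - 3*(1 + 2*W**2) = 6 + (-3 - 6*W**2) = 3 - 6*W**2)
L = 454 (L = 457 + (-15 - 1*(-12)) = 457 + (-15 + 12) = 457 - 3 = 454)
L/b(Q, 10) = 454/(3 - 6*(-3)**2) = 454/(3 - 6*9) = 454/(3 - 54) = 454/(-51) = 454*(-1/51) = -454/51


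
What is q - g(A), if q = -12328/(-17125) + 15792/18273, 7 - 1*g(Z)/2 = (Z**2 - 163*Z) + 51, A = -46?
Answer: 2014985807348/104308375 ≈ 19318.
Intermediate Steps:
g(Z) = -88 - 2*Z**2 + 326*Z (g(Z) = 14 - 2*((Z**2 - 163*Z) + 51) = 14 - 2*(51 + Z**2 - 163*Z) = 14 + (-102 - 2*Z**2 + 326*Z) = -88 - 2*Z**2 + 326*Z)
q = 165235848/104308375 (q = -12328*(-1/17125) + 15792*(1/18273) = 12328/17125 + 5264/6091 = 165235848/104308375 ≈ 1.5841)
q - g(A) = 165235848/104308375 - (-88 - 2*(-46)**2 + 326*(-46)) = 165235848/104308375 - (-88 - 2*2116 - 14996) = 165235848/104308375 - (-88 - 4232 - 14996) = 165235848/104308375 - 1*(-19316) = 165235848/104308375 + 19316 = 2014985807348/104308375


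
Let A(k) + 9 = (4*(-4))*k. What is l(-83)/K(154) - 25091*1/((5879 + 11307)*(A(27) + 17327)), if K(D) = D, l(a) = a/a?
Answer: 143169391/22345615292 ≈ 0.0064070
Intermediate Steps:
l(a) = 1
A(k) = -9 - 16*k (A(k) = -9 + (4*(-4))*k = -9 - 16*k)
l(-83)/K(154) - 25091*1/((5879 + 11307)*(A(27) + 17327)) = 1/154 - 25091*1/((5879 + 11307)*((-9 - 16*27) + 17327)) = 1*(1/154) - 25091*1/(17186*((-9 - 432) + 17327)) = 1/154 - 25091*1/(17186*(-441 + 17327)) = 1/154 - 25091/(16886*17186) = 1/154 - 25091/290202796 = 143169391/22345615292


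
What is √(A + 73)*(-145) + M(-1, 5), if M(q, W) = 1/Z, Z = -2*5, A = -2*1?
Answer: -⅒ - 145*√71 ≈ -1221.9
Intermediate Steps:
A = -2
Z = -10
M(q, W) = -⅒ (M(q, W) = 1/(-10) = -⅒)
√(A + 73)*(-145) + M(-1, 5) = √(-2 + 73)*(-145) - ⅒ = √71*(-145) - ⅒ = -145*√71 - ⅒ = -⅒ - 145*√71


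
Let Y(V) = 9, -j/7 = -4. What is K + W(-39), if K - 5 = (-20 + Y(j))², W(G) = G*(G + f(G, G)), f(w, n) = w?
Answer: 3168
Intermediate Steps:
j = 28 (j = -7*(-4) = 28)
W(G) = 2*G² (W(G) = G*(G + G) = G*(2*G) = 2*G²)
K = 126 (K = 5 + (-20 + 9)² = 5 + (-11)² = 5 + 121 = 126)
K + W(-39) = 126 + 2*(-39)² = 126 + 2*1521 = 126 + 3042 = 3168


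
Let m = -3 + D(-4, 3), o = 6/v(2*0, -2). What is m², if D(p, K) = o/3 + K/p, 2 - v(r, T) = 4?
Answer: 361/16 ≈ 22.563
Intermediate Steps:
v(r, T) = -2 (v(r, T) = 2 - 1*4 = 2 - 4 = -2)
o = -3 (o = 6/(-2) = 6*(-½) = -3)
D(p, K) = -1 + K/p (D(p, K) = -3/3 + K/p = -3*⅓ + K/p = -1 + K/p)
m = -19/4 (m = -3 + (3 - 1*(-4))/(-4) = -3 - (3 + 4)/4 = -3 - ¼*7 = -3 - 7/4 = -19/4 ≈ -4.7500)
m² = (-19/4)² = 361/16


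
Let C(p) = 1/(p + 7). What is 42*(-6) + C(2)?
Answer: -2267/9 ≈ -251.89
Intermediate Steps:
C(p) = 1/(7 + p)
42*(-6) + C(2) = 42*(-6) + 1/(7 + 2) = -252 + 1/9 = -252 + ⅑ = -2267/9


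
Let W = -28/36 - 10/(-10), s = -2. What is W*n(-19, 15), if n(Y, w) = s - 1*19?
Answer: -14/3 ≈ -4.6667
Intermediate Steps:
W = 2/9 (W = -28*1/36 - 10*(-⅒) = -7/9 + 1 = 2/9 ≈ 0.22222)
n(Y, w) = -21 (n(Y, w) = -2 - 1*19 = -2 - 19 = -21)
W*n(-19, 15) = (2/9)*(-21) = -14/3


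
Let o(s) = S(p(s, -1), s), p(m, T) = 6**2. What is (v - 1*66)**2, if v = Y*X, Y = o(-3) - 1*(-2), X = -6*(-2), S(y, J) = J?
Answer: 6084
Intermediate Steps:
p(m, T) = 36
o(s) = s
X = 12
Y = -1 (Y = -3 - 1*(-2) = -3 + 2 = -1)
v = -12 (v = -1*12 = -12)
(v - 1*66)**2 = (-12 - 1*66)**2 = (-12 - 66)**2 = (-78)**2 = 6084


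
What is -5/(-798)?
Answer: 5/798 ≈ 0.0062657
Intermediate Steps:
-5/(-798) = -5*(-1/798) = 5/798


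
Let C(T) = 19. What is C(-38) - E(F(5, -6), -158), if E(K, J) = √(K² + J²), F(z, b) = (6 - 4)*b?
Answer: 19 - 2*√6277 ≈ -139.46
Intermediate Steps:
F(z, b) = 2*b
E(K, J) = √(J² + K²)
C(-38) - E(F(5, -6), -158) = 19 - √((-158)² + (2*(-6))²) = 19 - √(24964 + (-12)²) = 19 - √(24964 + 144) = 19 - √25108 = 19 - 2*√6277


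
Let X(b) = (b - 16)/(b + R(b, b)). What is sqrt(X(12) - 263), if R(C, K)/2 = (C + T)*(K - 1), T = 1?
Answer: I*sqrt(5839161)/149 ≈ 16.218*I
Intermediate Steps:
R(C, K) = 2*(1 + C)*(-1 + K) (R(C, K) = 2*((C + 1)*(K - 1)) = 2*((1 + C)*(-1 + K)) = 2*(1 + C)*(-1 + K))
X(b) = (-16 + b)/(-2 + b + 2*b**2) (X(b) = (b - 16)/(b + (-2 - 2*b + 2*b + 2*b*b)) = (-16 + b)/(b + (-2 - 2*b + 2*b + 2*b**2)) = (-16 + b)/(b + (-2 + 2*b**2)) = (-16 + b)/(-2 + b + 2*b**2))
sqrt(X(12) - 263) = sqrt((16 - 1*12)/(2 - 1*12 - 2*12**2) - 263) = sqrt((16 - 12)/(2 - 12 - 2*144) - 263) = sqrt(4/(2 - 12 - 288) - 263) = sqrt(4/(-298) - 263) = sqrt(-1/298*4 - 263) = sqrt(-2/149 - 263) = sqrt(-39189/149) = I*sqrt(5839161)/149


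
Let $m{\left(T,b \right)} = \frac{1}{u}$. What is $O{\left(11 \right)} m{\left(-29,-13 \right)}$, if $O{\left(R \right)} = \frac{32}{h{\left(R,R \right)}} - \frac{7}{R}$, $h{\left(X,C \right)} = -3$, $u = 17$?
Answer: $- \frac{373}{561} \approx -0.66488$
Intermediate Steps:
$m{\left(T,b \right)} = \frac{1}{17}$
$O{\left(R \right)} = - \frac{32}{3} - \frac{7}{R}$ ($O{\left(R \right)} = \frac{32}{-3} - \frac{7}{R} = 32 \left(- \frac{1}{3}\right) - \frac{7}{R} = - \frac{32}{3} - \frac{7}{R}$)
$O{\left(11 \right)} m{\left(-29,-13 \right)} = \left(- \frac{32}{3} - \frac{7}{11}\right) \frac{1}{17} = \left(- \frac{373}{33}\right) \frac{1}{17} = - \frac{373}{561}$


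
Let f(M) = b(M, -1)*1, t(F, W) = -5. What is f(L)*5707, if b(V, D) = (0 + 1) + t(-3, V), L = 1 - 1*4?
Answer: -22828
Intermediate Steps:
L = -3 (L = 1 - 4 = -3)
b(V, D) = -4 (b(V, D) = (0 + 1) - 5 = 1 - 5 = -4)
f(M) = -4 (f(M) = -4*1 = -4)
f(L)*5707 = -4*5707 = -22828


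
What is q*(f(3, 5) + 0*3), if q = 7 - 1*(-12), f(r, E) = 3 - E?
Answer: -38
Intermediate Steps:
q = 19 (q = 7 + 12 = 19)
q*(f(3, 5) + 0*3) = 19*((3 - 1*5) + 0*3) = 19*((3 - 5) + 0) = 19*(-2 + 0) = 19*(-2) = -38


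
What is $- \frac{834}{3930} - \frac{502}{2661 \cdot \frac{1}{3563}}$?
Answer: $- \frac{1171919909}{1742955} \approx -672.38$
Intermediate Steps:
$- \frac{834}{3930} - \frac{502}{2661 \cdot \frac{1}{3563}} = \left(-834\right) \frac{1}{3930} - \frac{502}{2661 \cdot \frac{1}{3563}} = - \frac{139}{655} - \frac{502}{\frac{2661}{3563}} = - \frac{139}{655} - \frac{1788626}{2661} = - \frac{1171919909}{1742955}$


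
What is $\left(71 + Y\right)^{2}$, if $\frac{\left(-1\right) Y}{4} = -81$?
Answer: $156025$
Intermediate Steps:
$Y = 324$ ($Y = \left(-4\right) \left(-81\right) = 324$)
$\left(71 + Y\right)^{2} = \left(71 + 324\right)^{2} = 395^{2} = 156025$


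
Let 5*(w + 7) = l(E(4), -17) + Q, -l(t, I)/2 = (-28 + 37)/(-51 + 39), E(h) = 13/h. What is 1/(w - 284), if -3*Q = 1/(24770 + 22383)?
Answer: -282918/82244263 ≈ -0.0034400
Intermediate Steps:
l(t, I) = 3/2 (l(t, I) = -2*(-28 + 37)/(-51 + 39) = -18/(-12) = -18*(-1)/12 = -2*(-¾) = 3/2)
Q = -1/141459 (Q = -1/(3*(24770 + 22383)) = -⅓/47153 = -⅓*1/47153 = -1/141459 ≈ -7.0692e-6)
w = -1895551/282918 (w = -7 + (3/2 - 1/141459)/5 = -7 + (⅕)*(424375/282918) = -7 + 84875/282918 = -1895551/282918 ≈ -6.7000)
1/(w - 284) = 1/(-1895551/282918 - 284) = 1/(-82244263/282918) = -282918/82244263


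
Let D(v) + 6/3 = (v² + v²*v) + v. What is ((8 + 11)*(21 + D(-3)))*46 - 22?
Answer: -1770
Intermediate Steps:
D(v) = -2 + v + v² + v³ (D(v) = -2 + ((v² + v²*v) + v) = -2 + ((v² + v³) + v) = -2 + (v + v² + v³) = -2 + v + v² + v³)
((8 + 11)*(21 + D(-3)))*46 - 22 = ((8 + 11)*(21 + (-2 - 3 + (-3)² + (-3)³)))*46 - 22 = (19*(21 + (-2 - 3 + 9 - 27)))*46 - 22 = (19*(21 - 23))*46 - 22 = (19*(-2))*46 - 22 = -38*46 - 22 = -1748 - 22 = -1770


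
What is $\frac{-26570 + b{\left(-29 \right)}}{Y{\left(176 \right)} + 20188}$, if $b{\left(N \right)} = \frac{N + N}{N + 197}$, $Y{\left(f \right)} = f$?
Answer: $- \frac{2231909}{1710576} \approx -1.3048$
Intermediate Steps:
$b{\left(N \right)} = \frac{2 N}{197 + N}$
$\frac{-26570 + b{\left(-29 \right)}}{Y{\left(176 \right)} + 20188} = \frac{-26570 + 2 \left(-29\right) \frac{1}{197 - 29}}{176 + 20188} = \frac{-26570 + 2 \left(-29\right) \frac{1}{168}}{20364} = \left(-26570 + 2 \left(-29\right) \frac{1}{168}\right) \frac{1}{20364} = \left(-26570 - \frac{29}{84}\right) \frac{1}{20364} = \left(- \frac{2231909}{84}\right) \frac{1}{20364} = - \frac{2231909}{1710576}$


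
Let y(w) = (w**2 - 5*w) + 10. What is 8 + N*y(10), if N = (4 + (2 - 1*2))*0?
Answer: 8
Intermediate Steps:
y(w) = 10 + w**2 - 5*w
N = 0 (N = (4 + (2 - 2))*0 = (4 + 0)*0 = 4*0 = 0)
8 + N*y(10) = 8 + 0*(10 + 10**2 - 5*10) = 8 + 0*(10 + 100 - 50) = 8 + 0*60 = 8 + 0 = 8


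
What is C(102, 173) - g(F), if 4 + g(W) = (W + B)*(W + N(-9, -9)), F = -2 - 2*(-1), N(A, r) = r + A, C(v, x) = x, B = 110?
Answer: 2157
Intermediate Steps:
N(A, r) = A + r
F = 0 (F = -2 + 2 = 0)
g(W) = -4 + (-18 + W)*(110 + W) (g(W) = -4 + (W + 110)*(W + (-9 - 9)) = -4 + (110 + W)*(W - 18) = -4 + (110 + W)*(-18 + W) = -4 + (-18 + W)*(110 + W))
C(102, 173) - g(F) = 173 - (-1984 + 0² + 92*0) = 173 - (-1984 + 0 + 0) = 173 - 1*(-1984) = 173 + 1984 = 2157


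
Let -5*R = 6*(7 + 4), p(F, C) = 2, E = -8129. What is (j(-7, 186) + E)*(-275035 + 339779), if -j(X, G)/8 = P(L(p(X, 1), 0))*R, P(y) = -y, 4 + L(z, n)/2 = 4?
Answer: -526303976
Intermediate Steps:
L(z, n) = 0 (L(z, n) = -8 + 2*4 = -8 + 8 = 0)
R = -66/5 (R = -6*(7 + 4)/5 = -6*11/5 = -⅕*66 = -66/5 ≈ -13.200)
j(X, G) = 0 (j(X, G) = -8*(-1*0)*(-66)/5 = -0*(-66)/5 = -8*0 = 0)
(j(-7, 186) + E)*(-275035 + 339779) = (0 - 8129)*(-275035 + 339779) = -8129*64744 = -526303976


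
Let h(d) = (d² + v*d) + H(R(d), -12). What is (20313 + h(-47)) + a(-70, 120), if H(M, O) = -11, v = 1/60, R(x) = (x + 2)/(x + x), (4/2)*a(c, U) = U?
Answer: 1354213/60 ≈ 22570.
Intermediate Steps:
a(c, U) = U/2
R(x) = (2 + x)/(2*x) (R(x) = (2 + x)/((2*x)) = (2 + x)*(1/(2*x)) = (2 + x)/(2*x))
v = 1/60 ≈ 0.016667
h(d) = -11 + d² + d/60 (h(d) = (d² + d/60) - 11 = -11 + d² + d/60)
(20313 + h(-47)) + a(-70, 120) = (20313 + (-11 + (-47)² + (1/60)*(-47))) + (½)*120 = (20313 + (-11 + 2209 - 47/60)) + 60 = (20313 + 131833/60) + 60 = 1350613/60 + 60 = 1354213/60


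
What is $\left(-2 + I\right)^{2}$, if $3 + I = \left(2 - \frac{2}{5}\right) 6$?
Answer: $\frac{529}{25} \approx 21.16$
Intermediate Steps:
$I = \frac{33}{5}$ ($I = -3 + \left(2 - \frac{2}{5}\right) 6 = -3 + \frac{8}{5} \cdot 6 = -3 + \frac{48}{5} = \frac{33}{5} \approx 6.6$)
$\left(-2 + I\right)^{2} = \left(-2 + \frac{33}{5}\right)^{2} = \left(\frac{23}{5}\right)^{2} = \frac{529}{25}$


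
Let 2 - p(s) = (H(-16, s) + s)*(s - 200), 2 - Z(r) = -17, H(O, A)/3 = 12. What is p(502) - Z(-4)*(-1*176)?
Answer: -159130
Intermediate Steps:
H(O, A) = 36 (H(O, A) = 3*12 = 36)
Z(r) = 19 (Z(r) = 2 - 1*(-17) = 2 + 17 = 19)
p(s) = 2 - (-200 + s)*(36 + s) (p(s) = 2 - (36 + s)*(s - 200) = 2 - (36 + s)*(-200 + s) = 2 - (-200 + s)*(36 + s))
p(502) - Z(-4)*(-1*176) = (7202 - 1*502² + 164*502) - 19*(-1*176) = (7202 - 1*252004 + 82328) - 19*(-176) = (7202 - 252004 + 82328) - 1*(-3344) = -162474 + 3344 = -159130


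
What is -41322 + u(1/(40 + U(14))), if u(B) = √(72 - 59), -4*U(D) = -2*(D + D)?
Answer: -41322 + √13 ≈ -41318.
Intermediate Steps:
U(D) = D (U(D) = -(-1)*(D + D)/2 = -(-1)*2*D/2 = -(-1)*D = D)
u(B) = √13
-41322 + u(1/(40 + U(14))) = -41322 + √13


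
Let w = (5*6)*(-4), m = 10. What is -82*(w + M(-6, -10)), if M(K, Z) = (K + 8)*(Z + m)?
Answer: 9840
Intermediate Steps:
M(K, Z) = (8 + K)*(10 + Z) (M(K, Z) = (K + 8)*(Z + 10) = (8 + K)*(10 + Z))
w = -120 (w = 30*(-4) = -120)
-82*(w + M(-6, -10)) = -82*(-120 + (80 + 8*(-10) + 10*(-6) - 6*(-10))) = -82*(-120 + (80 - 80 - 60 + 60)) = -82*(-120 + 0) = -82*(-120) = 9840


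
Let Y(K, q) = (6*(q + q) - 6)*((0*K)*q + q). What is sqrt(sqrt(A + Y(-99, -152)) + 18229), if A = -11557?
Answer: sqrt(18229 + sqrt(266603)) ≈ 136.91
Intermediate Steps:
Y(K, q) = q*(-6 + 12*q) (Y(K, q) = (6*(2*q) - 6)*(0*q + q) = (12*q - 6)*(0 + q) = (-6 + 12*q)*q = q*(-6 + 12*q))
sqrt(sqrt(A + Y(-99, -152)) + 18229) = sqrt(sqrt(-11557 + 6*(-152)*(-1 + 2*(-152))) + 18229) = sqrt(sqrt(-11557 + 6*(-152)*(-1 - 304)) + 18229) = sqrt(sqrt(-11557 + 6*(-152)*(-305)) + 18229) = sqrt(sqrt(-11557 + 278160) + 18229) = sqrt(sqrt(266603) + 18229) = sqrt(18229 + sqrt(266603))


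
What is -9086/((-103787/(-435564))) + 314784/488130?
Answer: -321959774491752/8443591385 ≈ -38131.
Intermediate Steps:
-9086/((-103787/(-435564))) + 314784/488130 = -9086/((-103787*(-1/435564))) + 314784*(1/488130) = -9086/103787/435564 + 52464/81355 = -9086*435564/103787 + 52464/81355 = -3957534504/103787 + 52464/81355 = -321959774491752/8443591385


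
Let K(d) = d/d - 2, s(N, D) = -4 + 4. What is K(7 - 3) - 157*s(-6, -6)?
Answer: -1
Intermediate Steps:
s(N, D) = 0
K(d) = -1 (K(d) = 1 - 2 = -1)
K(7 - 3) - 157*s(-6, -6) = -1 - 157*0 = -1 + 0 = -1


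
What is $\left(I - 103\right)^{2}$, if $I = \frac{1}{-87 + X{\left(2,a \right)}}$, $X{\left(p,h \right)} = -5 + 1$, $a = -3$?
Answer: $\frac{87871876}{8281} \approx 10611.0$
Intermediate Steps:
$X{\left(p,h \right)} = -4$
$I = - \frac{1}{91}$ ($I = \frac{1}{-87 - 4} = \frac{1}{-91} = - \frac{1}{91} \approx -0.010989$)
$\left(I - 103\right)^{2} = \left(- \frac{1}{91} - 103\right)^{2} = \left(- \frac{9374}{91}\right)^{2} = \frac{87871876}{8281}$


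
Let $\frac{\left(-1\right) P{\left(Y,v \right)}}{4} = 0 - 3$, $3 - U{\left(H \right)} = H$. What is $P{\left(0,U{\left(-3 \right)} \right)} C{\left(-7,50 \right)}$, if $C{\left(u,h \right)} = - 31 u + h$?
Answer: $3204$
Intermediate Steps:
$U{\left(H \right)} = 3 - H$
$P{\left(Y,v \right)} = 12$ ($P{\left(Y,v \right)} = - 4 \left(0 - 3\right) = \left(-4\right) \left(-3\right) = 12$)
$C{\left(u,h \right)} = h - 31 u$
$P{\left(0,U{\left(-3 \right)} \right)} C{\left(-7,50 \right)} = 12 \left(50 - -217\right) = 12 \left(50 + 217\right) = 12 \cdot 267 = 3204$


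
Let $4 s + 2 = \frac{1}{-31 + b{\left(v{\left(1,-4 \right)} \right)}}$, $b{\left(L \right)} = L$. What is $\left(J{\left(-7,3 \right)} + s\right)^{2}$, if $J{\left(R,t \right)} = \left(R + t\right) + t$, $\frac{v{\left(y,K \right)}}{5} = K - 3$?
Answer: $\frac{157609}{69696} \approx 2.2614$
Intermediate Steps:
$v{\left(y,K \right)} = -15 + 5 K$ ($v{\left(y,K \right)} = 5 \left(K - 3\right) = 5 \left(-3 + K\right) = -15 + 5 K$)
$s = - \frac{133}{264}$ ($s = - \frac{1}{2} + \frac{1}{4 \left(-31 + \left(-15 + 5 \left(-4\right)\right)\right)} = - \frac{1}{2} + \frac{1}{4 \left(-31 - 35\right)} = - \frac{1}{2} + \frac{1}{4 \left(-66\right)} = - \frac{1}{2} + \frac{1}{4} \left(- \frac{1}{66}\right) = - \frac{1}{2} - \frac{1}{264} = - \frac{133}{264} \approx -0.50379$)
$J{\left(R,t \right)} = R + 2 t$
$\left(J{\left(-7,3 \right)} + s\right)^{2} = \left(\left(-7 + 2 \cdot 3\right) - \frac{133}{264}\right)^{2} = \left(\left(-7 + 6\right) - \frac{133}{264}\right)^{2} = \left(-1 - \frac{133}{264}\right)^{2} = \left(- \frac{397}{264}\right)^{2} = \frac{157609}{69696}$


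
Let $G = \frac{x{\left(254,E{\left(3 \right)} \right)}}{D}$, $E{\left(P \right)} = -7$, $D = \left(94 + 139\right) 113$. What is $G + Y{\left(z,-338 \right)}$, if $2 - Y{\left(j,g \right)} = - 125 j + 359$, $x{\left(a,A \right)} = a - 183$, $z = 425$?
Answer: $\frac{1389328743}{26329} \approx 52768.0$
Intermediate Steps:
$D = 26329$ ($D = 233 \cdot 113 = 26329$)
$x{\left(a,A \right)} = -183 + a$ ($x{\left(a,A \right)} = a - 183 = -183 + a$)
$Y{\left(j,g \right)} = -357 + 125 j$ ($Y{\left(j,g \right)} = 2 - \left(- 125 j + 359\right) = 2 - \left(359 - 125 j\right) = 2 + \left(-359 + 125 j\right) = -357 + 125 j$)
$G = \frac{71}{26329}$ ($G = \frac{-183 + 254}{26329} = 71 \cdot \frac{1}{26329} = \frac{71}{26329} \approx 0.0026966$)
$G + Y{\left(z,-338 \right)} = \frac{71}{26329} + \left(-357 + 125 \cdot 425\right) = \frac{71}{26329} + \left(-357 + 53125\right) = \frac{71}{26329} + 52768 = \frac{1389328743}{26329}$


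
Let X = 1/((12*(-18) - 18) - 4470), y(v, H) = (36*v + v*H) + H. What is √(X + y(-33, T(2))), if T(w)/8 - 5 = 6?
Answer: I*√113008902/168 ≈ 63.277*I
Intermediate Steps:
T(w) = 88 (T(w) = 40 + 8*6 = 40 + 48 = 88)
y(v, H) = H + 36*v + H*v (y(v, H) = (36*v + H*v) + H = H + 36*v + H*v)
X = -1/4704 (X = 1/((-216 - 18) - 4470) = 1/(-234 - 4470) = 1/(-4704) = -1/4704 ≈ -0.00021259)
√(X + y(-33, T(2))) = √(-1/4704 + (88 + 36*(-33) + 88*(-33))) = √(-1/4704 + (88 - 1188 - 2904)) = √(-1/4704 - 4004) = √(-18834817/4704) = I*√113008902/168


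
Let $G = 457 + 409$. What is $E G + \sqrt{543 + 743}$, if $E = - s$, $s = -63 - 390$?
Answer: $392298 + \sqrt{1286} \approx 3.9233 \cdot 10^{5}$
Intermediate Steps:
$s = -453$
$G = 866$
$E = 453$ ($E = \left(-1\right) \left(-453\right) = 453$)
$E G + \sqrt{543 + 743} = 453 \cdot 866 + \sqrt{543 + 743} = 392298 + \sqrt{1286}$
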